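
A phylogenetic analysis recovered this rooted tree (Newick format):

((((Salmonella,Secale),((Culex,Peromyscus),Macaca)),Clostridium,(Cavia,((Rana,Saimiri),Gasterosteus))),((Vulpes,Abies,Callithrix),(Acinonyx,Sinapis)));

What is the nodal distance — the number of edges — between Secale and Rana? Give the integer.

7

The MRCA of Secale and Rana is the node subtending (((Salmonella,Secale),((Culex,Peromyscus),Macaca)),Clostridium,(Cavia,((Rana,Saimiri),Gasterosteus))).
From Secale up to that node: 3 branches. From Rana up to the same node: 4 branches. Total: 3 + 4 = 7.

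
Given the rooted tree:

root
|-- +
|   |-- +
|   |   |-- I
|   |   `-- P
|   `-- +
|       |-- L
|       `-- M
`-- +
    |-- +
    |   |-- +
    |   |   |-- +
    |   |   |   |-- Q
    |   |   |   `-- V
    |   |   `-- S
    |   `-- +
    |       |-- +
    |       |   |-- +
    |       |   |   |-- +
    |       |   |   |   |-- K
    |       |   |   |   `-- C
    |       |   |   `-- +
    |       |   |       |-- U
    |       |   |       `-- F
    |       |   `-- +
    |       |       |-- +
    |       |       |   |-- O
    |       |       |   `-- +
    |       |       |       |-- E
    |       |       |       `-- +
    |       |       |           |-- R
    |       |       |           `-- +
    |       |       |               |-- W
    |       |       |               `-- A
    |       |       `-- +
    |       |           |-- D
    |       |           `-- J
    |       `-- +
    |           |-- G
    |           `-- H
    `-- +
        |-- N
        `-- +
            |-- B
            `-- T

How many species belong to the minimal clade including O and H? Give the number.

13

The MRCA of O and H is the node subtending ((((K,C),(U,F)),((O,(E,(R,(W,A)))),(D,J))),(G,H)).
That clade contains 13 terminal taxa: A, C, D, E, F, G, H, J, K, O, R, U, W.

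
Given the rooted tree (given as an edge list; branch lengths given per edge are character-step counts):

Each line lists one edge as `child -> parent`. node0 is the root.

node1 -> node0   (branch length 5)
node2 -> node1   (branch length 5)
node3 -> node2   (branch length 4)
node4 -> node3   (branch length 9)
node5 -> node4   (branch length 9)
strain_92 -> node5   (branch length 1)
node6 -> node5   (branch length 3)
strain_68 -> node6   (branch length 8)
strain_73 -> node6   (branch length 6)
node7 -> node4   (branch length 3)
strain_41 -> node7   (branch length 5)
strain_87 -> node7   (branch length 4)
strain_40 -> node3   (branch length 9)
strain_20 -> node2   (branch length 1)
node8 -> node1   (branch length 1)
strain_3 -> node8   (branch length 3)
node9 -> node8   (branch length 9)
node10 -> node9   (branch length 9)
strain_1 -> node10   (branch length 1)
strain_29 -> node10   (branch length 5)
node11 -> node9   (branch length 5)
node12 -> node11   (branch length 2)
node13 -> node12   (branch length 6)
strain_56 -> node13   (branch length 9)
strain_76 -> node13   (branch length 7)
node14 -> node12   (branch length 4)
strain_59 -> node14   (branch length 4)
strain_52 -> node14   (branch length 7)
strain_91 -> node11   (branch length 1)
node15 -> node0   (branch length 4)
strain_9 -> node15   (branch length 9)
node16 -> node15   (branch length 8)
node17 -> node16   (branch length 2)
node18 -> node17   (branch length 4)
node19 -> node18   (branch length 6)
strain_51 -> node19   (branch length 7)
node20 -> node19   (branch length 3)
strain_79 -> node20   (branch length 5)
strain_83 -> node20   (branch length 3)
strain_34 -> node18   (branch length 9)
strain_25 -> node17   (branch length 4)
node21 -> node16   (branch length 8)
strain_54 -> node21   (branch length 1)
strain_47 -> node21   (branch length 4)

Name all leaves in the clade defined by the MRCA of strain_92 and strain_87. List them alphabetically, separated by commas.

Tracing strain_92: it sits inside (strain_92,(strain_68,strain_73)).
Tracing strain_87: it sits inside (strain_41,strain_87).
The smallest clade enclosing both is ((strain_92,(strain_68,strain_73)),(strain_41,strain_87)); the answer is its 5 terminal taxa in alphabetical order.

strain_41, strain_68, strain_73, strain_87, strain_92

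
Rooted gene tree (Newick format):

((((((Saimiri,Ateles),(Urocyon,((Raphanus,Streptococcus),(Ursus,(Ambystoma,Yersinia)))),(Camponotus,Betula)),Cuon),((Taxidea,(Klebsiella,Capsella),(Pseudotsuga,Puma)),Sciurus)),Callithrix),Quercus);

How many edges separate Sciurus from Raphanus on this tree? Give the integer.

8

The MRCA of Sciurus and Raphanus is the node subtending ((((Saimiri,Ateles),(Urocyon,((Raphanus,Streptococcus),(Ursus,(Ambystoma,Yersinia)))),(Camponotus,Betula)),Cuon),((Taxidea,(Klebsiella,Capsella),(Pseudotsuga,Puma)),Sciurus)).
From Sciurus up to that node: 2 branches. From Raphanus up to the same node: 6 branches. Total: 2 + 6 = 8.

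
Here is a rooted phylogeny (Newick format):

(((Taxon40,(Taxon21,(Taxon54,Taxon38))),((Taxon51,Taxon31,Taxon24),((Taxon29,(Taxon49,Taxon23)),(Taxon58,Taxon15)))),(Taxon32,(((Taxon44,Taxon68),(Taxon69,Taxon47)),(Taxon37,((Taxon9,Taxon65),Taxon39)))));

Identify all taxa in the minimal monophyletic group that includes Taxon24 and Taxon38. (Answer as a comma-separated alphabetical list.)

Tracing Taxon24: it sits inside (Taxon51,Taxon31,Taxon24).
Tracing Taxon38: it sits inside (Taxon54,Taxon38).
The smallest clade enclosing both is ((Taxon40,(Taxon21,(Taxon54,Taxon38))),((Taxon51,Taxon31,Taxon24),((Taxon29,(Taxon49,Taxon23)),(Taxon58,Taxon15)))); the answer is its 12 terminal taxa in alphabetical order.

Taxon15, Taxon21, Taxon23, Taxon24, Taxon29, Taxon31, Taxon38, Taxon40, Taxon49, Taxon51, Taxon54, Taxon58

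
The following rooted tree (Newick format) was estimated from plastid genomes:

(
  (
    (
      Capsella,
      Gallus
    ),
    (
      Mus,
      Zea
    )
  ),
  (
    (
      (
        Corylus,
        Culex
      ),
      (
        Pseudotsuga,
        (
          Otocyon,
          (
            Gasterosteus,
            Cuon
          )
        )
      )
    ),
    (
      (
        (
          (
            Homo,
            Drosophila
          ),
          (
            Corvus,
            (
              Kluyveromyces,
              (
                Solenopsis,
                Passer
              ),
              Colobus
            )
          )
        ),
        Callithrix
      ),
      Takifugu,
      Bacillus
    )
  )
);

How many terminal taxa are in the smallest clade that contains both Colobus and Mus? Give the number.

The MRCA of Colobus and Mus is the root, so the clade is the entire tree.
That clade contains 20 terminal taxa: Bacillus, Callithrix, Capsella, Colobus, Corvus, Corylus, Culex, Cuon, Drosophila, Gallus, Gasterosteus, Homo, Kluyveromyces, Mus, Otocyon, Passer, Pseudotsuga, Solenopsis, Takifugu, Zea.

20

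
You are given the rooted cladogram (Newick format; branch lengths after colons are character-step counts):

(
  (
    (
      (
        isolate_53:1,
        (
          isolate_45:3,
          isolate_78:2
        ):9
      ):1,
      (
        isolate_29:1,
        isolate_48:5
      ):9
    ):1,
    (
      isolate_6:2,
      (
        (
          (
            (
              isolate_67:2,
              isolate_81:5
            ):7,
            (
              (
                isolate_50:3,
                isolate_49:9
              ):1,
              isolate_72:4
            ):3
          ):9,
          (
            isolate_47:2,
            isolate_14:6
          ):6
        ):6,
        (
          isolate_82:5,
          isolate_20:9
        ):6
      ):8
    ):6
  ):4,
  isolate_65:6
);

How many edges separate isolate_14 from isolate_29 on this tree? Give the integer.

The MRCA of isolate_14 and isolate_29 is the node subtending (((isolate_53,(isolate_45,isolate_78)),(isolate_29,isolate_48)),(isolate_6,((((isolate_67,isolate_81),((isolate_50,isolate_49),isolate_72)),(isolate_47,isolate_14)),(isolate_82,isolate_20)))).
From isolate_14 up to that node: 5 branches. From isolate_29 up to the same node: 3 branches. Total: 5 + 3 = 8.

8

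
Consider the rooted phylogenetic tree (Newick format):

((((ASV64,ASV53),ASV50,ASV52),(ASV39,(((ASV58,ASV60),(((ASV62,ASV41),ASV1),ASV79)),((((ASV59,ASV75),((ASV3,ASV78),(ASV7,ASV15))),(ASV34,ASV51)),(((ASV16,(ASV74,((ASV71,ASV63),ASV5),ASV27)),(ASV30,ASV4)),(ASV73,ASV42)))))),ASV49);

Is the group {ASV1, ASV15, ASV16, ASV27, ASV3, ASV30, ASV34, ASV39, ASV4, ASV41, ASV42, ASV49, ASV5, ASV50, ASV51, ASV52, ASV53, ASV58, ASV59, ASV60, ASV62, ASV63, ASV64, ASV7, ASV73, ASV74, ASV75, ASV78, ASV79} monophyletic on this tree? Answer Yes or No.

The MRCA of the listed taxa is the root, so the smallest clade containing them is the whole tree.
That clade also contains ASV71, which is not in the proposed group, so the group is not monophyletic.

No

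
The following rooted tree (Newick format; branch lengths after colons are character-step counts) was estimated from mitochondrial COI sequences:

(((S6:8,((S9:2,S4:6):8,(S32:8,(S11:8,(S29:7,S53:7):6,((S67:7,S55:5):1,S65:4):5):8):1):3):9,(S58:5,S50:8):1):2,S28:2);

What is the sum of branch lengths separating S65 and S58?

36

The path runs S65 → … → MRCA → … → S58; the MRCA is the node subtending ((S6,((S9,S4),(S32,(S11,(S29,S53),((S67,S55),S65))))),(S58,S50)).
Branch lengths along that path: 4 + 5 + 8 + 1 + 3 + 9 + 1 + 5 = 36.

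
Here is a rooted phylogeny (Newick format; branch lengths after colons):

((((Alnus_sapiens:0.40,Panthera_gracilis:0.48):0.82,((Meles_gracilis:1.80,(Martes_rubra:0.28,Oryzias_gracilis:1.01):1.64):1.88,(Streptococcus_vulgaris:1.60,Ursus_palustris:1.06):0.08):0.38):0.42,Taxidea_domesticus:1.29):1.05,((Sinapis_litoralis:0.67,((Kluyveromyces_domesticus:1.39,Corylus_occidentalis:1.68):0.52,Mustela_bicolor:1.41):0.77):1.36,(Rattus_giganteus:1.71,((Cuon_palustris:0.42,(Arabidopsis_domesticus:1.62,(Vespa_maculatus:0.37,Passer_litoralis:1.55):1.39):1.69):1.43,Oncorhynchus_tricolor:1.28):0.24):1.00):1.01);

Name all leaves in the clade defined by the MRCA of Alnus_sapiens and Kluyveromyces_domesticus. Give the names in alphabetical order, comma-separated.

Tracing Alnus_sapiens: it sits inside (Alnus_sapiens,Panthera_gracilis).
Tracing Kluyveromyces_domesticus: it sits inside (Kluyveromyces_domesticus,Corylus_occidentalis).
The smallest clade enclosing both is the whole tree (their MRCA is the root), so the answer is all 18 tips in alphabetical order.

Alnus_sapiens, Arabidopsis_domesticus, Corylus_occidentalis, Cuon_palustris, Kluyveromyces_domesticus, Martes_rubra, Meles_gracilis, Mustela_bicolor, Oncorhynchus_tricolor, Oryzias_gracilis, Panthera_gracilis, Passer_litoralis, Rattus_giganteus, Sinapis_litoralis, Streptococcus_vulgaris, Taxidea_domesticus, Ursus_palustris, Vespa_maculatus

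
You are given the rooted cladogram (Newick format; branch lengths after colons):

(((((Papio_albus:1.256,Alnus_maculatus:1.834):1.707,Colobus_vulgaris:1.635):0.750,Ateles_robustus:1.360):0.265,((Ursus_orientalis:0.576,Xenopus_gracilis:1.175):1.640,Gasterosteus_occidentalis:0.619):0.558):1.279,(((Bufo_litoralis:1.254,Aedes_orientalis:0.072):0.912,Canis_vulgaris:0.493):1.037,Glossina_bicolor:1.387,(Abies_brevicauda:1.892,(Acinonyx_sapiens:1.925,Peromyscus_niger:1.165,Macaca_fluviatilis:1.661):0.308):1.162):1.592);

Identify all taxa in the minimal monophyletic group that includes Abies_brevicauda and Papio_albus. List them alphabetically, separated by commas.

Abies_brevicauda, Acinonyx_sapiens, Aedes_orientalis, Alnus_maculatus, Ateles_robustus, Bufo_litoralis, Canis_vulgaris, Colobus_vulgaris, Gasterosteus_occidentalis, Glossina_bicolor, Macaca_fluviatilis, Papio_albus, Peromyscus_niger, Ursus_orientalis, Xenopus_gracilis

Tracing Abies_brevicauda: it sits inside (Abies_brevicauda,(Acinonyx_sapiens,Peromyscus_niger,Macaca_fluviatilis)).
Tracing Papio_albus: it sits inside (Papio_albus,Alnus_maculatus).
The smallest clade enclosing both is the whole tree (their MRCA is the root), so the answer is all 15 tips in alphabetical order.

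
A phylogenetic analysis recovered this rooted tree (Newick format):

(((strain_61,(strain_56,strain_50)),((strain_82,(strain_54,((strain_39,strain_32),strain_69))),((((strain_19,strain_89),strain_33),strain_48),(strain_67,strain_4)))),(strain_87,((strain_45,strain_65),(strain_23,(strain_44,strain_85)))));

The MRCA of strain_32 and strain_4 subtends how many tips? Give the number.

11

The MRCA of strain_32 and strain_4 is the node subtending ((strain_82,(strain_54,((strain_39,strain_32),strain_69))),((((strain_19,strain_89),strain_33),strain_48),(strain_67,strain_4))).
That clade contains 11 terminal taxa: strain_19, strain_32, strain_33, strain_39, strain_4, strain_48, strain_54, strain_67, strain_69, strain_82, strain_89.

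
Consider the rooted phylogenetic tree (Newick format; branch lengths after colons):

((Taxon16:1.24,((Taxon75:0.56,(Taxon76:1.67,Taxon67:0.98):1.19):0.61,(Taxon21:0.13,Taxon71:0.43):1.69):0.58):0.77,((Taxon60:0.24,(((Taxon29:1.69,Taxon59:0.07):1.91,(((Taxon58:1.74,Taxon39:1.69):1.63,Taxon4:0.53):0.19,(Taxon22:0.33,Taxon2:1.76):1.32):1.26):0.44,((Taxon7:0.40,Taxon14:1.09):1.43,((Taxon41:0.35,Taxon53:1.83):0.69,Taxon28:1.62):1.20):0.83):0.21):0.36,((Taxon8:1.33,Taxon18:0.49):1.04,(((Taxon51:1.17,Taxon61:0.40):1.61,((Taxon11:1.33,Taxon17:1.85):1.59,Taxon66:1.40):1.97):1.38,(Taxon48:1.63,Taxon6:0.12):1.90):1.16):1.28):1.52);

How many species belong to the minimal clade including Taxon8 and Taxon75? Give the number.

28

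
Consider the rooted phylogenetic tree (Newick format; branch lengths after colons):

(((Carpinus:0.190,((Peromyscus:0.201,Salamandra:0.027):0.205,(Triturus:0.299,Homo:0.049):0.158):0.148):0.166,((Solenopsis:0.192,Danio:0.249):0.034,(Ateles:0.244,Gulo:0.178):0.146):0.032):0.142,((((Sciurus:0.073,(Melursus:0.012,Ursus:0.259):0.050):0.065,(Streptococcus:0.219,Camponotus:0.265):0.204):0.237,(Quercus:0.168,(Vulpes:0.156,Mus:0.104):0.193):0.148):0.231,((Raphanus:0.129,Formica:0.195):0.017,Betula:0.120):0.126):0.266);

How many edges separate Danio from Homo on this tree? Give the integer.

7

The MRCA of Danio and Homo is the node subtending ((Carpinus,((Peromyscus,Salamandra),(Triturus,Homo))),((Solenopsis,Danio),(Ateles,Gulo))).
From Danio up to that node: 3 branches. From Homo up to the same node: 4 branches. Total: 3 + 4 = 7.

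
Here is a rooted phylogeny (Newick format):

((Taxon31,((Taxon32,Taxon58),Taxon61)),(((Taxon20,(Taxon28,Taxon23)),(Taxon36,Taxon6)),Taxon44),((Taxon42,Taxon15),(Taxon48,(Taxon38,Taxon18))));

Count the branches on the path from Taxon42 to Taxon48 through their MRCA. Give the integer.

The MRCA of Taxon42 and Taxon48 is the node subtending ((Taxon42,Taxon15),(Taxon48,(Taxon38,Taxon18))).
From Taxon42 up to that node: 2 branches. From Taxon48 up to the same node: 2 branches. Total: 2 + 2 = 4.

4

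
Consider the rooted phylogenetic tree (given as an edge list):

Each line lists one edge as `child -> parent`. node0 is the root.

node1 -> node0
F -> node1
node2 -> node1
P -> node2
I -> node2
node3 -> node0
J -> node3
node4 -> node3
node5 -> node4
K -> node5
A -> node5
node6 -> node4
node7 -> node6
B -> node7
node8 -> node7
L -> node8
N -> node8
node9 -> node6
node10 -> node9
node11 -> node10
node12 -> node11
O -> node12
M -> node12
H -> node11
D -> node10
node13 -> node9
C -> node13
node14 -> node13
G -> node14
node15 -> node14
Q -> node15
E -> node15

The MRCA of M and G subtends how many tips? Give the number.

8

The MRCA of M and G is the node subtending ((((O,M),H),D),(C,(G,(Q,E)))).
That clade contains 8 terminal taxa: C, D, E, G, H, M, O, Q.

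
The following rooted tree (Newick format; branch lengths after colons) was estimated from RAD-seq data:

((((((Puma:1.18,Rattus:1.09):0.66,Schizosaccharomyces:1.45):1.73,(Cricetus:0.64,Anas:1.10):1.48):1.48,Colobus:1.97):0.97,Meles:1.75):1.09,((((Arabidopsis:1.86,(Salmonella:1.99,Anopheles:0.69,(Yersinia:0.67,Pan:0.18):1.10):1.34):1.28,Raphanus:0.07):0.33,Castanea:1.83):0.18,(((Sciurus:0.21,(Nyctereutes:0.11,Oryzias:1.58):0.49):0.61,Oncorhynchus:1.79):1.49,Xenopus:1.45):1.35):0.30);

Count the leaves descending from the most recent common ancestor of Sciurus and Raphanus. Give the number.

12

The MRCA of Sciurus and Raphanus is the node subtending ((((Arabidopsis,(Salmonella,Anopheles,(Yersinia,Pan))),Raphanus),Castanea),(((Sciurus,(Nyctereutes,Oryzias)),Oncorhynchus),Xenopus)).
That clade contains 12 terminal taxa: Anopheles, Arabidopsis, Castanea, Nyctereutes, Oncorhynchus, Oryzias, Pan, Raphanus, Salmonella, Sciurus, Xenopus, Yersinia.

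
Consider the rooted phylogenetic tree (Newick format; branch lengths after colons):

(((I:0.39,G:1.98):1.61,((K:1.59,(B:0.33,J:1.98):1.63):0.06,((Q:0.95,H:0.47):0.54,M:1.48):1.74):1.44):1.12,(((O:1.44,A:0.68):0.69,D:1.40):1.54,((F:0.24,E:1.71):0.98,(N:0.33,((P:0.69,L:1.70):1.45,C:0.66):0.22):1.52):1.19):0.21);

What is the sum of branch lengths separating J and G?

8.70

The path runs J → … → MRCA → … → G; the MRCA is the node subtending ((I,G),((K,(B,J)),((Q,H),M))).
Branch lengths along that path: 1.98 + 1.63 + 0.06 + 1.44 + 1.61 + 1.98 = 8.70.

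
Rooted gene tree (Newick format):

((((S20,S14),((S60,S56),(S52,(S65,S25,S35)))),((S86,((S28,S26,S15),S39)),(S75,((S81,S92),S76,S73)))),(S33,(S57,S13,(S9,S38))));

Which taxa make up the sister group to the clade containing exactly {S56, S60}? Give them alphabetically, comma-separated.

The clade containing exactly {S56, S60} attaches to the tree at the node subtending ((S60,S56),(S52,(S65,S25,S35))).
The other lineage descending from that same node — the sister group — is (S52,(S65,S25,S35)); its 4 tips in alphabetical order are the answer.

S25, S35, S52, S65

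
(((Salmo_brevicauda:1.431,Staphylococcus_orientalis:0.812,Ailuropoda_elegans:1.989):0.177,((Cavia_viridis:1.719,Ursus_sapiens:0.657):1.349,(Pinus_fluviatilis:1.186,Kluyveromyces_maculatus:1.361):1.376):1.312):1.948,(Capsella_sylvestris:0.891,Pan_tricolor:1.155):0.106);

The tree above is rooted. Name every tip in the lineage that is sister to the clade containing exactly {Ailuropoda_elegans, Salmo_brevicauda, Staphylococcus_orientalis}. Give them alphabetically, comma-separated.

The clade containing exactly {Ailuropoda_elegans, Salmo_brevicauda, Staphylococcus_orientalis} attaches to the tree at the node subtending ((Salmo_brevicauda,Staphylococcus_orientalis,Ailuropoda_elegans),((Cavia_viridis,Ursus_sapiens),(Pinus_fluviatilis,Kluyveromyces_maculatus))).
The other lineage descending from that same node — the sister group — is ((Cavia_viridis,Ursus_sapiens),(Pinus_fluviatilis,Kluyveromyces_maculatus)); its 4 tips in alphabetical order are the answer.

Cavia_viridis, Kluyveromyces_maculatus, Pinus_fluviatilis, Ursus_sapiens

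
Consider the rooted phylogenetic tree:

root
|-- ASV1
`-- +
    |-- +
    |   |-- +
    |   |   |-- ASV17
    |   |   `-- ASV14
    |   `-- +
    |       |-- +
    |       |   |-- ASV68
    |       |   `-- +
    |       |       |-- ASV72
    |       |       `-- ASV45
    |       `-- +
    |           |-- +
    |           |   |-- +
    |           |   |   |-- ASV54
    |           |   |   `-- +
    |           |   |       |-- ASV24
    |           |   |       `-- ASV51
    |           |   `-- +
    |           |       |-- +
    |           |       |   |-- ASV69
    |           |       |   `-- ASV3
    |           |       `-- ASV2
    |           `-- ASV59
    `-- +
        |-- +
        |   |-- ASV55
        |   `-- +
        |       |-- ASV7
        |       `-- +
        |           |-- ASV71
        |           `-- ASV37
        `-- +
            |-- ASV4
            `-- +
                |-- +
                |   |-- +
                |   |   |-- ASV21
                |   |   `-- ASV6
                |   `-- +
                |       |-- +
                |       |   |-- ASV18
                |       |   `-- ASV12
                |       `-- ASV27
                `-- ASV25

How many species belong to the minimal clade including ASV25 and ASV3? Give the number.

23

The MRCA of ASV25 and ASV3 is the node subtending (((ASV17,ASV14),((ASV68,(ASV72,ASV45)),(((ASV54,(ASV24,ASV51)),((ASV69,ASV3),ASV2)),ASV59))),((ASV55,(ASV7,(ASV71,ASV37))),(ASV4,(((ASV21,ASV6),((ASV18,ASV12),ASV27)),ASV25)))).
That clade contains 23 terminal taxa: ASV12, ASV14, ASV17, ASV18, ASV2, ASV21, ASV24, ASV25, ASV27, ASV3, ASV37, ASV4, ASV45, ASV51, ASV54, ASV55, ASV59, ASV6, ASV68, ASV69, ASV7, ASV71, ASV72.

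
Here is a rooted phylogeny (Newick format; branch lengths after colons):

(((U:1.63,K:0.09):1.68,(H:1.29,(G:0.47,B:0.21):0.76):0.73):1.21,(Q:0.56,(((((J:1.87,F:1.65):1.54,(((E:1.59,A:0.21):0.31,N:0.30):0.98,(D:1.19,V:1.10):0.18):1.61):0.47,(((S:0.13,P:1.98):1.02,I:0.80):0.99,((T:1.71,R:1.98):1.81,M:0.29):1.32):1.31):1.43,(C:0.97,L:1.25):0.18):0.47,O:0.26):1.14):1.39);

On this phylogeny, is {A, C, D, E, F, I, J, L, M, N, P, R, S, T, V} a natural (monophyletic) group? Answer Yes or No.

The most recent common ancestor of these taxa subtends ((((J,F),(((E,A),N),(D,V))),(((S,P),I),((T,R),M))),(C,L)).
That clade has exactly 15 tips — every listed taxon and nothing else — so the group is monophyletic.

Yes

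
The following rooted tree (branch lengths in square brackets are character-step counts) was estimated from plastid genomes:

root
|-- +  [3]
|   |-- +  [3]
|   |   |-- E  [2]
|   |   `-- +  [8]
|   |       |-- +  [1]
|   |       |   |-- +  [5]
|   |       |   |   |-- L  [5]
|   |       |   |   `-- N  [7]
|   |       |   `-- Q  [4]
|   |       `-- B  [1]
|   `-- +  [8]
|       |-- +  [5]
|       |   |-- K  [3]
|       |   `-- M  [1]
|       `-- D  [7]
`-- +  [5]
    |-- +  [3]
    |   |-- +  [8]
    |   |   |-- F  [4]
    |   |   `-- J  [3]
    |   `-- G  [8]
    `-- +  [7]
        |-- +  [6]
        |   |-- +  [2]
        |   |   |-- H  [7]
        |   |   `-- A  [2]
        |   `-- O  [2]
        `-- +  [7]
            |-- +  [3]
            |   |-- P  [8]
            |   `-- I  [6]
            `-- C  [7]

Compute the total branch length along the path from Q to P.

The path runs Q → … → MRCA → … → P; the MRCA is the root of the tree.
Branch lengths along that path: 4 + 1 + 8 + 3 + 3 + 5 + 7 + 7 + 3 + 8 = 49.

49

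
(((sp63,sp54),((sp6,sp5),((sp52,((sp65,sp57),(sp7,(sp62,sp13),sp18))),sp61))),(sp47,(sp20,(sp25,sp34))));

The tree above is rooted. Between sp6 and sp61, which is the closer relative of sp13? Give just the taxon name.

sp61

The MRCA of sp13 and sp61 subtends ((sp52,((sp65,sp57),(sp7,(sp62,sp13),sp18))),sp61) (8 taxa).
The MRCA of sp13 and sp6 subtends ((sp6,sp5),((sp52,((sp65,sp57),(sp7,(sp62,sp13),sp18))),sp61)) (10 taxa).
The first is nested inside the second, so sp13 shares a more recent common ancestor with sp61.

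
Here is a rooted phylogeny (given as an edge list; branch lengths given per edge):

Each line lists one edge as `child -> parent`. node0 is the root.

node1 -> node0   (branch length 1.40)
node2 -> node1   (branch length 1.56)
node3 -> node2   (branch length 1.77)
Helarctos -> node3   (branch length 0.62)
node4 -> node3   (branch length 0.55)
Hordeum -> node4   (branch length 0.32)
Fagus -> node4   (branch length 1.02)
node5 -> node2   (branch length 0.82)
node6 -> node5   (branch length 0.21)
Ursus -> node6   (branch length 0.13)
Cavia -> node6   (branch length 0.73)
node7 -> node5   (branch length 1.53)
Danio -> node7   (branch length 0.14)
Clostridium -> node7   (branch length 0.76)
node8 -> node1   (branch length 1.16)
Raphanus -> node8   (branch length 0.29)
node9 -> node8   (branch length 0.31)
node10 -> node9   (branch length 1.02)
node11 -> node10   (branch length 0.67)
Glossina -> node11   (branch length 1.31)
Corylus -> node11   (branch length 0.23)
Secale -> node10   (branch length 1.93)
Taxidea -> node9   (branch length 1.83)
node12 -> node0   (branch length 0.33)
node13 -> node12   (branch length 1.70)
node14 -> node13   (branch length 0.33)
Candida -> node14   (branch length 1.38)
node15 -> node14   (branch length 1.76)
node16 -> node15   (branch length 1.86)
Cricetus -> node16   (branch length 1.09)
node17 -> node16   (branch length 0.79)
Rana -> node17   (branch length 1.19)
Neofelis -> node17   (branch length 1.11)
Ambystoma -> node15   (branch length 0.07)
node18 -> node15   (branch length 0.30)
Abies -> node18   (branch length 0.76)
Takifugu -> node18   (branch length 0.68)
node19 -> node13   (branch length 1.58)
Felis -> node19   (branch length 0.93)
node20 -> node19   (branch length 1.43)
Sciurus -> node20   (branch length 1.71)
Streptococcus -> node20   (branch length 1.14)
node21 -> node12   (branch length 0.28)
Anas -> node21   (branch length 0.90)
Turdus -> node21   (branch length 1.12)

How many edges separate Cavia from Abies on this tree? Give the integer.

11

The MRCA of Cavia and Abies is the root of the tree.
From Cavia up to that node: 5 branches. From Abies up to the same node: 6 branches. Total: 5 + 6 = 11.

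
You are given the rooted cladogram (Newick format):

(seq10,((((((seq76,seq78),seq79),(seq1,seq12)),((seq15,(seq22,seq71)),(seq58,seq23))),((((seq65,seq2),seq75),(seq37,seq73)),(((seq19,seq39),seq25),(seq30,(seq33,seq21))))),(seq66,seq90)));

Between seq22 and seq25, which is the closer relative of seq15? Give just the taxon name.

The MRCA of seq15 and seq22 subtends (seq15,(seq22,seq71)) (3 taxa).
The MRCA of seq15 and seq25 subtends (((((seq76,seq78),seq79),(seq1,seq12)),((seq15,(seq22,seq71)),(seq58,seq23))),((((seq65,seq2),seq75),(seq37,seq73)),(((seq19,seq39),seq25),(seq30,(seq33,seq21))))) (21 taxa).
The first is nested inside the second, so seq15 shares a more recent common ancestor with seq22.

seq22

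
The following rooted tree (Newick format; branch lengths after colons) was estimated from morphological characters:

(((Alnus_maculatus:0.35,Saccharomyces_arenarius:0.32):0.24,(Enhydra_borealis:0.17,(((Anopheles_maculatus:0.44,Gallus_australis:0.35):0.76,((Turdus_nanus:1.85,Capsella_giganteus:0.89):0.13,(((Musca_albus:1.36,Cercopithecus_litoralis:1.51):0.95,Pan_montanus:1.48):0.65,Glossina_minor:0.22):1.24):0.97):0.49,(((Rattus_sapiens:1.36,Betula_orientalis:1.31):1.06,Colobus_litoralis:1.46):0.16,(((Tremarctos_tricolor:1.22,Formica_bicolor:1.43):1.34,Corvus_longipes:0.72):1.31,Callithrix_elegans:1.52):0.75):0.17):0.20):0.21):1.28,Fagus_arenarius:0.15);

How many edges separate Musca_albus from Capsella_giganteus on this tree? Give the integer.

The MRCA of Musca_albus and Capsella_giganteus is the node subtending ((Turdus_nanus,Capsella_giganteus),(((Musca_albus,Cercopithecus_litoralis),Pan_montanus),Glossina_minor)).
From Musca_albus up to that node: 4 branches. From Capsella_giganteus up to the same node: 2 branches. Total: 4 + 2 = 6.

6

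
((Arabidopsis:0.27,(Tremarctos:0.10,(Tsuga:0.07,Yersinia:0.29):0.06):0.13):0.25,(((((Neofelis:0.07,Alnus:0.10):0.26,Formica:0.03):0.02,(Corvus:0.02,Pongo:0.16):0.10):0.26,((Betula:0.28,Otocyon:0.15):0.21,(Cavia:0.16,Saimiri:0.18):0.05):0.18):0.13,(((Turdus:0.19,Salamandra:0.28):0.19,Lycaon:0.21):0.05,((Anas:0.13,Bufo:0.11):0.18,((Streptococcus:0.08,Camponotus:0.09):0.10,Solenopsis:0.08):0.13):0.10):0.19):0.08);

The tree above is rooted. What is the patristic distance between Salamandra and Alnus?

1.48

The path runs Salamandra → … → MRCA → … → Alnus; the MRCA is the node subtending (((((Neofelis,Alnus),Formica),(Corvus,Pongo)),((Betula,Otocyon),(Cavia,Saimiri))),(((Turdus,Salamandra),Lycaon),((Anas,Bufo),((Streptococcus,Camponotus),Solenopsis)))).
Branch lengths along that path: 0.28 + 0.19 + 0.05 + 0.19 + 0.13 + 0.26 + 0.02 + 0.26 + 0.10 = 1.48.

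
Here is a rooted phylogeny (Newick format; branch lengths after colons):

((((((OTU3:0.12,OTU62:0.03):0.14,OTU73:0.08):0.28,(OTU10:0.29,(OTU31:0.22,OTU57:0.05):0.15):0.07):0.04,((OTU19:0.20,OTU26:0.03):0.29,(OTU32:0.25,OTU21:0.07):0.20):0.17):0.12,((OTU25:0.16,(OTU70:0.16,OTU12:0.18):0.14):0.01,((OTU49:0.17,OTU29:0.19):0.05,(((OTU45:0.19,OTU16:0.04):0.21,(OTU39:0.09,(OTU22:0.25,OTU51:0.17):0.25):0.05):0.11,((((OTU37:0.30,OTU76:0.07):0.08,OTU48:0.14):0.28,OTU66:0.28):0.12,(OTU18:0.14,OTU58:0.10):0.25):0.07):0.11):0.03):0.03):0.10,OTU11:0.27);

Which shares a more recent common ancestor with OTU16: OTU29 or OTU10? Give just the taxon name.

OTU29

The MRCA of OTU16 and OTU29 subtends ((OTU49,OTU29),(((OTU45,OTU16),(OTU39,(OTU22,OTU51))),((((OTU37,OTU76),OTU48),OTU66),(OTU18,OTU58)))) (13 taxa).
The MRCA of OTU16 and OTU10 subtends (((((OTU3,OTU62),OTU73),(OTU10,(OTU31,OTU57))),((OTU19,OTU26),(OTU32,OTU21))),((OTU25,(OTU70,OTU12)),((OTU49,OTU29),(((OTU45,OTU16),(OTU39,(OTU22,OTU51))),((((OTU37,OTU76),OTU48),OTU66),(OTU18,OTU58)))))) (26 taxa).
The first is nested inside the second, so OTU16 shares a more recent common ancestor with OTU29.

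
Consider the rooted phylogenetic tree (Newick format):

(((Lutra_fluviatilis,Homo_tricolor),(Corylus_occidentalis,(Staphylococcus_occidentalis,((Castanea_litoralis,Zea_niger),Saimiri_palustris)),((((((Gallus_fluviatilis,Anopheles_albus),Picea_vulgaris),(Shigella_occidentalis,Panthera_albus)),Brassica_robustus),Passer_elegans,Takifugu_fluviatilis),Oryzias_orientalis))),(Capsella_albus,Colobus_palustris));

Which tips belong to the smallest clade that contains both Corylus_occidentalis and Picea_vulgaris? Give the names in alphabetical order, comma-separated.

Anopheles_albus, Brassica_robustus, Castanea_litoralis, Corylus_occidentalis, Gallus_fluviatilis, Oryzias_orientalis, Panthera_albus, Passer_elegans, Picea_vulgaris, Saimiri_palustris, Shigella_occidentalis, Staphylococcus_occidentalis, Takifugu_fluviatilis, Zea_niger

Tracing Corylus_occidentalis: it sits inside (Corylus_occidentalis,(Staphylococcus_occidentalis,((Castanea_litoralis,Zea_niger),Saimiri_palustris)),((((((Gallus_fluviatilis,Anopheles_albus),Picea_vulgaris),(Shigella_occidentalis,Panthera_albus)),Brassica_robustus),Passer_elegans,Takifugu_fluviatilis),Oryzias_orientalis)).
Tracing Picea_vulgaris: it sits inside ((Gallus_fluviatilis,Anopheles_albus),Picea_vulgaris).
The smallest clade enclosing both is (Corylus_occidentalis,(Staphylococcus_occidentalis,((Castanea_litoralis,Zea_niger),Saimiri_palustris)),((((((Gallus_fluviatilis,Anopheles_albus),Picea_vulgaris),(Shigella_occidentalis,Panthera_albus)),Brassica_robustus),Passer_elegans,Takifugu_fluviatilis),Oryzias_orientalis)); the answer is its 14 terminal taxa in alphabetical order.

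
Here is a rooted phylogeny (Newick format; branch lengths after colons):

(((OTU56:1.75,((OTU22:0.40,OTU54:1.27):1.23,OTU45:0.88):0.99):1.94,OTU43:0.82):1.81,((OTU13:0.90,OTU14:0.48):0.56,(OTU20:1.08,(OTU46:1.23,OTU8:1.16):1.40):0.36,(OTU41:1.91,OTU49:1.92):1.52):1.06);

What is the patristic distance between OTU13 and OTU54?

9.76

The path runs OTU13 → … → MRCA → … → OTU54; the MRCA is the root of the tree.
Branch lengths along that path: 0.90 + 0.56 + 1.06 + 1.81 + 1.94 + 0.99 + 1.23 + 1.27 = 9.76.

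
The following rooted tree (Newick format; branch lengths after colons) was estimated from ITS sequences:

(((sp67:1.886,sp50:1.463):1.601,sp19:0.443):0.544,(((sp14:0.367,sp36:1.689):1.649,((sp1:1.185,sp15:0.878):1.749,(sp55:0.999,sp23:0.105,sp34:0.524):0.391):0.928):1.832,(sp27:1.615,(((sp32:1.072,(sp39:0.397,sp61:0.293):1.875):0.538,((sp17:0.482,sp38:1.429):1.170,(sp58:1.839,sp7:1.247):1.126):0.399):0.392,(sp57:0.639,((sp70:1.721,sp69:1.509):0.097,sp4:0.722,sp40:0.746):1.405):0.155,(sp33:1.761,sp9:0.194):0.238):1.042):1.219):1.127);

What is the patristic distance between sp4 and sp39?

5.484

The path runs sp4 → … → MRCA → … → sp39; the MRCA is the node subtending (((sp32,(sp39,sp61)),((sp17,sp38),(sp58,sp7))),(sp57,((sp70,sp69),sp4,sp40)),(sp33,sp9)).
Branch lengths along that path: 0.722 + 1.405 + 0.155 + 0.392 + 0.538 + 1.875 + 0.397 = 5.484.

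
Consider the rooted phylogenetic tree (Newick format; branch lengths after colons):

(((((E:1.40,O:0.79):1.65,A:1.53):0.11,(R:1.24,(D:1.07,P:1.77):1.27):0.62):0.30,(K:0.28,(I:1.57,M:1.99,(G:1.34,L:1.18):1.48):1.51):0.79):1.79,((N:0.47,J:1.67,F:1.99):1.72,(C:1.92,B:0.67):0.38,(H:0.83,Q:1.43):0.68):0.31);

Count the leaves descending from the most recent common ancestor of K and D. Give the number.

The MRCA of K and D is the node subtending ((((E,O),A),(R,(D,P))),(K,(I,M,(G,L)))).
That clade contains 11 terminal taxa: A, D, E, G, I, K, L, M, O, P, R.

11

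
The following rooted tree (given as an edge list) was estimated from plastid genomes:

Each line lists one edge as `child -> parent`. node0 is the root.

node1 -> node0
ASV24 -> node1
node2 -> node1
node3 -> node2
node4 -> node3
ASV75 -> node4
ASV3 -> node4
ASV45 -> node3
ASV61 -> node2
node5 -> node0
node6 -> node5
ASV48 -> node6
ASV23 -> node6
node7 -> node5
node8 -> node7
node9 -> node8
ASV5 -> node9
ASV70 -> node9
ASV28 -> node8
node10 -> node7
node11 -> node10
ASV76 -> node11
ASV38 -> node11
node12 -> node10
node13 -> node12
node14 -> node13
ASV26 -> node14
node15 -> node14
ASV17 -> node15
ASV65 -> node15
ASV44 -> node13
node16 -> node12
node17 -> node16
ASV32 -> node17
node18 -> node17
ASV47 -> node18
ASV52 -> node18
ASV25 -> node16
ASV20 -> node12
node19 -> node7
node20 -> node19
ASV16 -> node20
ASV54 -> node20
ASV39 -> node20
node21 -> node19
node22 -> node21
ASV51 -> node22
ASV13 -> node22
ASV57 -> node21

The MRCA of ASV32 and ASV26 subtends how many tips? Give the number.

The MRCA of ASV32 and ASV26 is the node subtending (((ASV26,(ASV17,ASV65)),ASV44),((ASV32,(ASV47,ASV52)),ASV25),ASV20).
That clade contains 9 terminal taxa: ASV17, ASV20, ASV25, ASV26, ASV32, ASV44, ASV47, ASV52, ASV65.

9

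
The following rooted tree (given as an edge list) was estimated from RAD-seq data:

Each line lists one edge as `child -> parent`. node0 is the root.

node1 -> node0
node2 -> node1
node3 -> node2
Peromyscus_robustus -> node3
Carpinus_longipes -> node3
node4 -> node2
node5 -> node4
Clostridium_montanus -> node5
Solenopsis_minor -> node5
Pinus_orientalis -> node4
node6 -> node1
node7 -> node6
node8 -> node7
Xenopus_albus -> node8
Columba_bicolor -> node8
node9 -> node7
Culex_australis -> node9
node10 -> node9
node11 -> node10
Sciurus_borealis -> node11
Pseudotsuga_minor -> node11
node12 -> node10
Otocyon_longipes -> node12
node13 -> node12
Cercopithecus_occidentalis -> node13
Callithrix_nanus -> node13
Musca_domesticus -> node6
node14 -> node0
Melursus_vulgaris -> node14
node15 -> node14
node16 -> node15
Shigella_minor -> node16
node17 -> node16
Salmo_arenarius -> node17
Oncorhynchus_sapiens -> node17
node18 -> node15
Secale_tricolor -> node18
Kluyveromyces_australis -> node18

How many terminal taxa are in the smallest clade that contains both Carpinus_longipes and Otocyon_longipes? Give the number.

14

The MRCA of Carpinus_longipes and Otocyon_longipes is the node subtending (((Peromyscus_robustus,Carpinus_longipes),((Clostridium_montanus,Solenopsis_minor),Pinus_orientalis)),(((Xenopus_albus,Columba_bicolor),(Culex_australis,((Sciurus_borealis,Pseudotsuga_minor),(Otocyon_longipes,(Cercopithecus_occidentalis,Callithrix_nanus))))),Musca_domesticus)).
That clade contains 14 terminal taxa: Callithrix_nanus, Carpinus_longipes, Cercopithecus_occidentalis, Clostridium_montanus, Columba_bicolor, Culex_australis, Musca_domesticus, Otocyon_longipes, Peromyscus_robustus, Pinus_orientalis, Pseudotsuga_minor, Sciurus_borealis, Solenopsis_minor, Xenopus_albus.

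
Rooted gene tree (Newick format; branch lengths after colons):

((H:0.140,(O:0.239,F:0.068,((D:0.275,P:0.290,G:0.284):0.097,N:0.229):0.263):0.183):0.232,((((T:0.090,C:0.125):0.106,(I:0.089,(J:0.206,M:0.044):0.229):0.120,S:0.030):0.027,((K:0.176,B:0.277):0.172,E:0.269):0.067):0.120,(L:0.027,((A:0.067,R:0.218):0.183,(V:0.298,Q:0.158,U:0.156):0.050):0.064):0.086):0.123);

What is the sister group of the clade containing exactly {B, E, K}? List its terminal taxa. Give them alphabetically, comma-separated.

The clade containing exactly {B, E, K} attaches to the tree at the node subtending (((T,C),(I,(J,M)),S),((K,B),E)).
The other lineage descending from that same node — the sister group — is ((T,C),(I,(J,M)),S); its 6 tips in alphabetical order are the answer.

C, I, J, M, S, T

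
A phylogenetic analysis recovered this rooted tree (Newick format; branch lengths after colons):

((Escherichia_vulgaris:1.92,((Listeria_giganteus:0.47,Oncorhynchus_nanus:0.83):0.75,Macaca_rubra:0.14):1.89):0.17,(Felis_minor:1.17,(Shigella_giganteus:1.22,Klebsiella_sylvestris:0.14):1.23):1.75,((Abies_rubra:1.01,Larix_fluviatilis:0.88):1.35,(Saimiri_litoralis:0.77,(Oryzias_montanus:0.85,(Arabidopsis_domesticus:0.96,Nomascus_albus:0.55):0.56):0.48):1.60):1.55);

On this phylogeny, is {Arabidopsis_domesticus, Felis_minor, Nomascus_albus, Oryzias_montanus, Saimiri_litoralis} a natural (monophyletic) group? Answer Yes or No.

No

The MRCA of the listed taxa is the root, so the smallest clade containing them is the whole tree.
That clade also contains Abies_rubra, Escherichia_vulgaris, Klebsiella_sylvestris, Larix_fluviatilis, Listeria_giganteus, Macaca_rubra, Oncorhynchus_nanus, Shigella_giganteus, which are not in the proposed group, so the group is not monophyletic.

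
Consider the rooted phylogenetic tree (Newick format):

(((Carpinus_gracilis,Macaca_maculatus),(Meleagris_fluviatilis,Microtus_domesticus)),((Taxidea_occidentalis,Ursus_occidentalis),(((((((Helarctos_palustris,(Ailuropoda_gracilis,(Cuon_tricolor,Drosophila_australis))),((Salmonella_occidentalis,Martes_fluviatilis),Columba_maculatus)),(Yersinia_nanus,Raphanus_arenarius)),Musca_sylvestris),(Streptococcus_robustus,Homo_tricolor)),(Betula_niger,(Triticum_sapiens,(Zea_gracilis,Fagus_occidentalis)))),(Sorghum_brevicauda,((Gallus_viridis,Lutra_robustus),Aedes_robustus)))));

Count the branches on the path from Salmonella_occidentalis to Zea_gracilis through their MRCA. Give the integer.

11

The MRCA of Salmonella_occidentalis and Zea_gracilis is the node subtending ((((((Helarctos_palustris,(Ailuropoda_gracilis,(Cuon_tricolor,Drosophila_australis))),((Salmonella_occidentalis,Martes_fluviatilis),Columba_maculatus)),(Yersinia_nanus,Raphanus_arenarius)),Musca_sylvestris),(Streptococcus_robustus,Homo_tricolor)),(Betula_niger,(Triticum_sapiens,(Zea_gracilis,Fagus_occidentalis)))).
From Salmonella_occidentalis up to that node: 7 branches. From Zea_gracilis up to the same node: 4 branches. Total: 7 + 4 = 11.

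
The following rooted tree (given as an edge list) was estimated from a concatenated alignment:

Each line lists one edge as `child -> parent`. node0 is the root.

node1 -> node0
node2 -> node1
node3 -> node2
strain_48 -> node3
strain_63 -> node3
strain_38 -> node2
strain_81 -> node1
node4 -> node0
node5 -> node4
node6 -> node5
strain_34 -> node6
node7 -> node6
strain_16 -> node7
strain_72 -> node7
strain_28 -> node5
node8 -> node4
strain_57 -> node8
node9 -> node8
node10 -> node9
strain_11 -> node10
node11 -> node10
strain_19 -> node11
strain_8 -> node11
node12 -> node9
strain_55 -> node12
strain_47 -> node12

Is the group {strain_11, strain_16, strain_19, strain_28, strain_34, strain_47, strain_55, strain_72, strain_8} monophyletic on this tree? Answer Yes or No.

The MRCA of the listed taxa subtends (((strain_34,(strain_16,strain_72)),strain_28),(strain_57,((strain_11,(strain_19,strain_8)),(strain_55,strain_47)))).
That clade also contains strain_57, which is not in the proposed group, so the group is not monophyletic.

No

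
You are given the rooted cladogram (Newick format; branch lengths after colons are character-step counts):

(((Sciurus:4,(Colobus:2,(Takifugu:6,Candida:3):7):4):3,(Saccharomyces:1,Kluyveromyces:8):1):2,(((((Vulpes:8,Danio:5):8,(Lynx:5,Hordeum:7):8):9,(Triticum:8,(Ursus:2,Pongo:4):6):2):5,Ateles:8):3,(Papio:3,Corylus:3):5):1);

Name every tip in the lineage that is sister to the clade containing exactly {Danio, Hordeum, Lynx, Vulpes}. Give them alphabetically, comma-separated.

Pongo, Triticum, Ursus

The clade containing exactly {Danio, Hordeum, Lynx, Vulpes} attaches to the tree at the node subtending (((Vulpes,Danio),(Lynx,Hordeum)),(Triticum,(Ursus,Pongo))).
The other lineage descending from that same node — the sister group — is (Triticum,(Ursus,Pongo)); its 3 tips in alphabetical order are the answer.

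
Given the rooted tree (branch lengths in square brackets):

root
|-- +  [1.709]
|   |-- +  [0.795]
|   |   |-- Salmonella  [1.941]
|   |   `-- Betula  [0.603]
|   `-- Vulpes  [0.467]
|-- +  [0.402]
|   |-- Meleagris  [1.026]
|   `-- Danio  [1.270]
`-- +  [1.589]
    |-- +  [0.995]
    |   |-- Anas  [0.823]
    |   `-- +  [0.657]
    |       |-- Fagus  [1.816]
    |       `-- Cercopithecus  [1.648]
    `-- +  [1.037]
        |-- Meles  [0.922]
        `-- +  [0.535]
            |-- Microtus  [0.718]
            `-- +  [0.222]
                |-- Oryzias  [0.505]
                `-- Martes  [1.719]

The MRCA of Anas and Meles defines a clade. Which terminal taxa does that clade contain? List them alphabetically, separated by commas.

Tracing Anas: it sits inside (Anas,(Fagus,Cercopithecus)).
Tracing Meles: it sits inside (Meles,(Microtus,(Oryzias,Martes))).
The smallest clade enclosing both is ((Anas,(Fagus,Cercopithecus)),(Meles,(Microtus,(Oryzias,Martes)))); the answer is its 7 terminal taxa in alphabetical order.

Anas, Cercopithecus, Fagus, Martes, Meles, Microtus, Oryzias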